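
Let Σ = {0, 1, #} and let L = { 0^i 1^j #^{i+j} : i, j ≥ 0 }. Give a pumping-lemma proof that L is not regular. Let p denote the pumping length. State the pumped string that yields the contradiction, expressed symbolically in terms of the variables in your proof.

Toward a contradiction, assume L is regular with pumping length p.
Take w = 0^p 1^p #^{2p} ∈ L (with i=j=p, i+j=2p), |w| = 4p ≥ p.
The pumping lemma gives a decomposition w = xyz where |xy| ≤ p and |y| > 0.
Since the first p symbols of w are all 0's and |xy| ≤ p, y lies entirely in the leading 0-block: y = 0^k for some k with 1 ≤ k ≤ p.
Consider xy^2z = 0^{p+k} 1^p #^{2p}. Now the 0- and 1-counts sum to 2p+k, but the #-count is 2p ≠ 2p+k. So xy^2z ∉ L.
This contradicts the pumping lemma, so L is not regular.

0^{p+k} 1^p #^{2p}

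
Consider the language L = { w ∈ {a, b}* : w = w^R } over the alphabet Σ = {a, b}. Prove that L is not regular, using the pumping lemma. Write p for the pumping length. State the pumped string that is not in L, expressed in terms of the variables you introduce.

a^{p+k} b a^p

Assume L is regular. Let p be the pumping length given by the pumping lemma.
Take w = a^p b a^p, a palindrome of length 2p+1 ≥ p.
Write w = xyz as guaranteed by the lemma, with |xy| ≤ p and |y| ≥ 1.
Because |xy| ≤ p and w begins with p copies of a, we have y = a^k with 1 ≤ k ≤ p.
Pump with i = 2: xy^2z = a^{p+k} b a^p. Its reverse is a^p b a^{p+k}, which differs from xy^2z since k ≥ 1. So xy^2z is not a palindrome and xy^2z ∉ L.
This contradicts the pumping lemma, so L is not regular.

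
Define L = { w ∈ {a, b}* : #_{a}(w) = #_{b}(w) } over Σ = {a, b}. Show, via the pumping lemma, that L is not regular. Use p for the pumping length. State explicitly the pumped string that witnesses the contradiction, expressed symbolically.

a^{p+k} b^p

Toward a contradiction, assume L is regular with pumping length p.
Choose w = a^p b^p ∈ L with |w| = 2p ≥ p.
The pumping lemma gives a decomposition w = xyz where |xy| ≤ p and y is nonempty.
Because |xy| ≤ p and w begins with p copies of a, we have y = a^k with 1 ≤ k ≤ p.
Pump with i = 2: xy^2z = a^{p+k} b^p has p+k occurrences of a but only p of b. Since k ≥ 1 the counts differ, so xy^2z ∉ L.
Contradiction. Therefore L is not regular.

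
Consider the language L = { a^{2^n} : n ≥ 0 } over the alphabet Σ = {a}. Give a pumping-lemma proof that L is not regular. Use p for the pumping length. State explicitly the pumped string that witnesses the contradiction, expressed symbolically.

a^{2^p+k}

Assume L is regular; let p be its pumping constant.
Take w = a^{2^p} ∈ L with |w| = 2^p ≥ p.
Write w = xyz as guaranteed by the lemma, with |xy| ≤ p and y is nonempty.
Then y = a^k for some k with 1 ≤ k ≤ p.
Pump with i = 2: xy^2z = a^{2^p+k}. Since 1 ≤ k ≤ p < 2^p, we have 2^p < 2^p+k < 2^{p+1}, so 2^p+k is not a power of 2. So xy^2z ∉ L.
This contradicts the pumping lemma, so L is not regular.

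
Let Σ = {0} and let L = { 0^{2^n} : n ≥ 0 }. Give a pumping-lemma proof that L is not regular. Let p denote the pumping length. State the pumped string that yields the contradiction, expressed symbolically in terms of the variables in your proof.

Suppose for contradiction that L is regular, and let p be the pumping length.
Take w = 0^{2^p} ∈ L with |w| = 2^p ≥ p.
Write w = xyz as guaranteed by the lemma, with |xy| ≤ p and |y| > 0.
Then y = 0^k for some k with 1 ≤ k ≤ p.
Pump with i = 2: xy^2z = 0^{2^p+k}. Since 1 ≤ k ≤ p < 2^p, we have 2^p < 2^p+k < 2^{p+1}, so 2^p+k is not a power of 2. So xy^2z ∉ L.
This contradicts the pumping lemma, so L is not regular.

0^{2^p+k}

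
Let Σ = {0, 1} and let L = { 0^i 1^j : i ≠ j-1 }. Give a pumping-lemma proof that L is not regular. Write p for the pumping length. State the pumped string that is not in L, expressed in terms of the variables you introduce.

Assume L is regular. Let p be the pumping length given by the pumping lemma.
Choose w = 0^p 1^{p+p!+1}. Since p ≠ (p+p!+1)-1 = p+p!, w ∈ L; and |w| ≥ p.
By the pumping lemma, w = xyz with |xy| ≤ p and y is nonempty.
Since the first p symbols of w are all 0's and |xy| ≤ p, y lies entirely in the leading 0-block: y = 0^k for some k with 1 ≤ k ≤ p.
Since 1 ≤ k ≤ p, k divides p!; set t = 1 + p!/k. Then xy^t z has p + (p!/k)·k = p + p! copies of 0. Now the 0-count is p+p! and (1-count)-1 = (p+p!+1)-1 = p+p!, so i ≠ j-1 fails. So xy^t z = 0^{p+p!} 1^{p+p!+1} ∉ L.
Contradiction. Therefore L is not regular.

0^{p+p!} 1^{p+p!+1}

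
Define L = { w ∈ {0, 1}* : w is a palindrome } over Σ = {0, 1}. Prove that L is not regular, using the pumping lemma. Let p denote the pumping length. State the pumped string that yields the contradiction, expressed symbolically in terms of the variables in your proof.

0^{p+k} 1 0^p

Suppose for contradiction that L is regular, and let p be the pumping length.
Take w = 0^p 1 0^p, a palindrome of length 2p+1 ≥ p.
By the pumping lemma, w = xyz with |xy| ≤ p and |y| > 0.
Because |xy| ≤ p and w begins with p copies of 0, we have y = 0^k with 1 ≤ k ≤ p.
Pump with i = 2: xy^2z = 0^{p+k} 1 0^p. Its reverse is 0^p 1 0^{p+k}, which differs from xy^2z since k ≥ 1. So xy^2z is not a palindrome and xy^2z ∉ L.
This contradicts the pumping lemma, so L is not regular.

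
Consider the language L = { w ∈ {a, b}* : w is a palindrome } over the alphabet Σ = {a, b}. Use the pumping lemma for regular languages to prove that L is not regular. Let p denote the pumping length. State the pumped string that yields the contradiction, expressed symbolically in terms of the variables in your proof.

a^{p+k} b a^p

Assume L is regular. Let p be the pumping length given by the pumping lemma.
Take w = a^p b a^p, a palindrome of length 2p+1 ≥ p.
Write w = xyz as guaranteed by the lemma, with |xy| ≤ p and |y| ≥ 1.
Since the first p symbols of w are all a's and |xy| ≤ p, y lies entirely in the leading a-block: y = a^k for some k with 1 ≤ k ≤ p.
Pump with i = 2: xy^2z = a^{p+k} b a^p. Its reverse is a^p b a^{p+k}, which differs from xy^2z since k ≥ 1. So xy^2z is not a palindrome and xy^2z ∉ L.
Contradiction. Therefore L is not regular.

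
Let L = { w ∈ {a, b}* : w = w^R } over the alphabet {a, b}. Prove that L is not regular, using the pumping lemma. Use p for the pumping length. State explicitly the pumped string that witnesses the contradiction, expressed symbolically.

Assume L is regular; let p be its pumping constant.
Take w = a^p b a^p, a palindrome of length 2p+1 ≥ p.
The pumping lemma gives a decomposition w = xyz where |xy| ≤ p and |y| ≥ 1.
Because |xy| ≤ p and w begins with p copies of a, we have y = a^k with 1 ≤ k ≤ p.
Pump with i = 2: xy^2z = a^{p+k} b a^p. Its reverse is a^p b a^{p+k}, which differs from xy^2z since k ≥ 1. So xy^2z is not a palindrome and xy^2z ∉ L.
This is a contradiction; hence L is not regular.

a^{p+k} b a^p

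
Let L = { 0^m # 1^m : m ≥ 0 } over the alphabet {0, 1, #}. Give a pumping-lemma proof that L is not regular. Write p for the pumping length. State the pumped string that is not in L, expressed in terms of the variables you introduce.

Toward a contradiction, assume L is regular with pumping length p.
Take w = 0^p # 1^p ∈ L with |w| = 2p+1 ≥ p.
Write w = xyz as guaranteed by the lemma, with |xy| ≤ p and |y| ≥ 1.
The first p characters of w are 0's, so xy (and hence y) consists only of 0's. Write y = 0^k, 1 ≤ k ≤ p.
Pump with i = 2: xy^2z = 0^{p+k} # 1^p, which would require p+k = p. But k ≥ 1, so xy^2z ∉ L.
This contradicts the pumping lemma, so L is not regular.

0^{p+k} # 1^p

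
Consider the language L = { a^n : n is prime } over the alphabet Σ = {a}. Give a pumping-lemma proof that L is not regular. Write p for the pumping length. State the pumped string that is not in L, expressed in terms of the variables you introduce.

Assume L is regular; let p be its pumping constant.
Let q be a prime with q ≥ p+2 (infinitely many primes exist), and take w = a^q ∈ L with |w| = q ≥ p.
Write w = xyz as guaranteed by the lemma, with |xy| ≤ p and y is nonempty.
Then y = a^k for some k with 1 ≤ k ≤ p.
Since 1 ≤ k ≤ p, |xz| = q-k. Pump with i = q+1: |xy^{q+1}z| = (q-k)+(q+1)k = q+qk = q(1+k), which is composite (both factors ≥ 2). So xy^{q+1}z = a^{q(1+k)} ∉ L.
Contradiction. Therefore L is not regular.

a^{q(1+k)}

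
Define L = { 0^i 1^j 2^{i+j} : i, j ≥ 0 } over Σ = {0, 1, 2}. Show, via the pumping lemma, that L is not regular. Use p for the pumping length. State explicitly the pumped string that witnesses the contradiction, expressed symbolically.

Suppose for contradiction that L is regular, and let p be the pumping length.
Take w = 0^p 1^p 2^{2p} ∈ L (with i=j=p, i+j=2p), |w| = 4p ≥ p.
Write w = xyz as guaranteed by the lemma, with |xy| ≤ p and y is nonempty.
The first p characters of w are 0's, so xy (and hence y) consists only of 0's. Write y = 0^k, 1 ≤ k ≤ p.
Consider xy^2z = 0^{p+k} 1^p 2^{2p}. Now the 0- and 1-counts sum to 2p+k, but the 2-count is 2p ≠ 2p+k. So xy^2z ∉ L.
This is a contradiction; hence L is not regular.

0^{p+k} 1^p 2^{2p}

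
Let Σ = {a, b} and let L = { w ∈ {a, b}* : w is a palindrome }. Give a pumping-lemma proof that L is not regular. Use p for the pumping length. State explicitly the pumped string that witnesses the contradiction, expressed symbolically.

a^{p+k} b a^p

Toward a contradiction, assume L is regular with pumping length p.
Take w = a^p b a^p, a palindrome of length 2p+1 ≥ p.
By the pumping lemma, w = xyz with |xy| ≤ p and |y| ≥ 1.
The first p characters of w are a's, so xy (and hence y) consists only of a's. Write y = a^k, 1 ≤ k ≤ p.
Pump with i = 2: xy^2z = a^{p+k} b a^p. Its reverse is a^p b a^{p+k}, which differs from xy^2z since k ≥ 1. So xy^2z is not a palindrome and xy^2z ∉ L.
This contradicts the pumping lemma, so L is not regular.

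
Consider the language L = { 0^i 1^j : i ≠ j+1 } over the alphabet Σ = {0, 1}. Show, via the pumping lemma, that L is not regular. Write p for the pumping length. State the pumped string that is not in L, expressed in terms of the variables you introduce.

0^{p+p!} 1^{p+p!-1}

Assume L is regular; let p be its pumping constant.
Choose w = 0^p 1^{p+p!-1}. Since p ≠ (p+p!-1)+1 = p+p!, w ∈ L; and |w| ≥ p.
Write w = xyz as guaranteed by the lemma, with |xy| ≤ p and y is nonempty.
Since the first p symbols of w are all 0's and |xy| ≤ p, y lies entirely in the leading 0-block: y = 0^k for some k with 1 ≤ k ≤ p.
Since 1 ≤ k ≤ p, k divides p!; set t = 1 + p!/k. Then xy^t z has p + (p!/k)·k = p + p! copies of 0. Now the 0-count is p+p! and (1-count)+1 = (p+p!-1)+1 = p+p!, so i ≠ j+1 fails. So xy^t z = 0^{p+p!} 1^{p+p!-1} ∉ L.
Contradiction. Therefore L is not regular.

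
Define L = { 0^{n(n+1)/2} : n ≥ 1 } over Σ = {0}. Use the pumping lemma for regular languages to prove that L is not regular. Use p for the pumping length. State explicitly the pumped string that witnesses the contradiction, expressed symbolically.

Toward a contradiction, assume L is regular with pumping length p.
Take w = 0^{p(p+1)/2} ∈ L with |w| = p(p+1)/2 ≥ p.
Write w = xyz as guaranteed by the lemma, with |xy| ≤ p and |y| ≥ 1.
Then y = 0^k for some k with 1 ≤ k ≤ p.
Pump with i = 2: xy^2z = 0^{p(p+1)/2+k}. Since 1 ≤ k ≤ p, p(p+1)/2 < p(p+1)/2+k ≤ p(p+1)/2+p < (p+1)(p+2)/2, so p(p+1)/2+k is strictly between consecutive triangular numbers. So xy^2z ∉ L.
Contradiction. Therefore L is not regular.

0^{p(p+1)/2+k}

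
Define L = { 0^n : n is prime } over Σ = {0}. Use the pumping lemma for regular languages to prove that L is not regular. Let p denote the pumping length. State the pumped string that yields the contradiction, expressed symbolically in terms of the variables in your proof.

Assume L is regular. Let p be the pumping length given by the pumping lemma.
Let q be a prime with q ≥ p+2 (infinitely many primes exist), and take w = 0^q ∈ L with |w| = q ≥ p.
Write w = xyz as guaranteed by the lemma, with |xy| ≤ p and |y| > 0.
Then y = 0^k for some k with 1 ≤ k ≤ p.
Since 1 ≤ k ≤ p, |xz| = q-k. Pump with i = q+1: |xy^{q+1}z| = (q-k)+(q+1)k = q+qk = q(1+k), which is composite (both factors ≥ 2). So xy^{q+1}z = 0^{q(1+k)} ∉ L.
This contradicts the pumping lemma, so L is not regular.

0^{q(1+k)}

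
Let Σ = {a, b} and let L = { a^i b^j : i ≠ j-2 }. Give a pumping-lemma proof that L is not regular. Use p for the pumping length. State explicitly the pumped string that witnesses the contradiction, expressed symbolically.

Suppose for contradiction that L is regular, and let p be the pumping length.
Choose w = a^p b^{p+p!+2}. Since p ≠ (p+p!+2)-2 = p+p!, w ∈ L; and |w| ≥ p.
By the pumping lemma, w = xyz with |xy| ≤ p and |y| ≥ 1.
The first p characters of w are a's, so xy (and hence y) consists only of a's. Write y = a^k, 1 ≤ k ≤ p.
Since 1 ≤ k ≤ p, k divides p!; set t = 1 + p!/k. Then xy^t z has p + (p!/k)·k = p + p! copies of a. Now the a-count is p+p! and (b-count)-2 = (p+p!+2)-2 = p+p!, so i ≠ j-2 fails. So xy^t z = a^{p+p!} b^{p+p!+2} ∉ L.
This contradicts the pumping lemma, so L is not regular.

a^{p+p!} b^{p+p!+2}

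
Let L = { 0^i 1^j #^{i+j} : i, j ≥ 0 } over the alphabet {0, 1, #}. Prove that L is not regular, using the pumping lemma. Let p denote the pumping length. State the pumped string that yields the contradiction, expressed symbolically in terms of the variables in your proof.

0^{p+k} 1^p #^{2p}

Assume L is regular; let p be its pumping constant.
Take w = 0^p 1^p #^{2p} ∈ L (with i=j=p, i+j=2p), |w| = 4p ≥ p.
The pumping lemma gives a decomposition w = xyz where |xy| ≤ p and |y| ≥ 1.
Since the first p symbols of w are all 0's and |xy| ≤ p, y lies entirely in the leading 0-block: y = 0^k for some k with 1 ≤ k ≤ p.
Consider xy^2z = 0^{p+k} 1^p #^{2p}. Now the 0- and 1-counts sum to 2p+k, but the #-count is 2p ≠ 2p+k. So xy^2z ∉ L.
This is a contradiction; hence L is not regular.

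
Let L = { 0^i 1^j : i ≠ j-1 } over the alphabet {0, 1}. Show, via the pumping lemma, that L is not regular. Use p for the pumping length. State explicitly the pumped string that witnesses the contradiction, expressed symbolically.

0^{p+p!} 1^{p+p!+1}

Assume L is regular; let p be its pumping constant.
Choose w = 0^p 1^{p+p!+1}. Since p ≠ (p+p!+1)-1 = p+p!, w ∈ L; and |w| ≥ p.
Write w = xyz as guaranteed by the lemma, with |xy| ≤ p and |y| > 0.
Since the first p symbols of w are all 0's and |xy| ≤ p, y lies entirely in the leading 0-block: y = 0^k for some k with 1 ≤ k ≤ p.
Since 1 ≤ k ≤ p, k divides p!; set t = 1 + p!/k. Then xy^t z has p + (p!/k)·k = p + p! copies of 0. Now the 0-count is p+p! and (1-count)-1 = (p+p!+1)-1 = p+p!, so i ≠ j-1 fails. So xy^t z = 0^{p+p!} 1^{p+p!+1} ∉ L.
Contradiction. Therefore L is not regular.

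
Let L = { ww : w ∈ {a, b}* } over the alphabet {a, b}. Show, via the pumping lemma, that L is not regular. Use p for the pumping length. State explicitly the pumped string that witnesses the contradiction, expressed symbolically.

Assume L is regular. Let p be the pumping length given by the pumping lemma.
Take w = a^p b^p a^p b^p = uu where u = a^pb^p; then w ∈ L and |w| = 4p ≥ p.
By the pumping lemma, w = xyz with |xy| ≤ p and |y| > 0.
The first p characters of w are a's, so xy (and hence y) consists only of a's. Write y = a^k, 1 ≤ k ≤ p.
Pump with i = 2: xy^2z = a^{p+k} b^p a^p b^p, of length 4p+k. Suppose this equals vv. The string starts with a and ends with b, so v does too; thus the boundary between the two copies of v is a b→a transition. There is exactly one such transition, at position 2p+k, so |v| = 2p+k and |vv| = 4p+2k ≠ 4p+k since k ≥ 1. So xy^2z ∉ L.
Contradiction. Therefore L is not regular.

a^{p+k} b^p a^p b^p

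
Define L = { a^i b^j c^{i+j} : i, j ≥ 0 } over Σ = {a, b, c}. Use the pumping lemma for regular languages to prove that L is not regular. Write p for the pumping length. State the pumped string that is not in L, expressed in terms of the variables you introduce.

a^{p+k} b^p c^{2p}

Toward a contradiction, assume L is regular with pumping length p.
Take w = a^p b^p c^{2p} ∈ L (with i=j=p, i+j=2p), |w| = 4p ≥ p.
By the pumping lemma, w = xyz with |xy| ≤ p and y is nonempty.
Since the first p symbols of w are all a's and |xy| ≤ p, y lies entirely in the leading a-block: y = a^k for some k with 1 ≤ k ≤ p.
Consider xy^2z = a^{p+k} b^p c^{2p}. Now the a- and b-counts sum to 2p+k, but the c-count is 2p ≠ 2p+k. So xy^2z ∉ L.
This contradicts the pumping lemma, so L is not regular.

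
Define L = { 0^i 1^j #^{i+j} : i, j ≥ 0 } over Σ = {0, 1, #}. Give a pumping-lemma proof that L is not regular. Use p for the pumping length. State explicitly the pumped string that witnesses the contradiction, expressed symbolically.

Assume L is regular; let p be its pumping constant.
Take w = 0^p 1^p #^{2p} ∈ L (with i=j=p, i+j=2p), |w| = 4p ≥ p.
The pumping lemma gives a decomposition w = xyz where |xy| ≤ p and y is nonempty.
Because |xy| ≤ p and w begins with p copies of 0, we have y = 0^k with 1 ≤ k ≤ p.
Consider xy^2z = 0^{p+k} 1^p #^{2p}. Now the 0- and 1-counts sum to 2p+k, but the #-count is 2p ≠ 2p+k. So xy^2z ∉ L.
This contradicts the pumping lemma, so L is not regular.

0^{p+k} 1^p #^{2p}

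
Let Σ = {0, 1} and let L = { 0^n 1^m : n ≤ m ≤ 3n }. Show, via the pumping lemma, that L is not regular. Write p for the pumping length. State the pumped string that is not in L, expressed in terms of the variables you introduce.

Assume L is regular; let p be its pumping constant.
Take w = 0^p 1^p ∈ L (since p ≤ p ≤ 3p), with |w| = 2p ≥ p.
Write w = xyz as guaranteed by the lemma, with |xy| ≤ p and y is nonempty.
Since the first p symbols of w are all 0's and |xy| ≤ p, y lies entirely in the leading 0-block: y = 0^k for some k with 1 ≤ k ≤ p.
Pump with i = 2: xy^2z = 0^{p+k} 1^p. Now n = p+k > p = m, so the condition n ≤ m fails. Thus xy^2z ∉ L.
This contradicts the pumping lemma, so L is not regular.

0^{p+k} 1^p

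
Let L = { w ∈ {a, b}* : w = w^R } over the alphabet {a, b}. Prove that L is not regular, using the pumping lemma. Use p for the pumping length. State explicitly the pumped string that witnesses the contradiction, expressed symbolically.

a^{p+k} b a^p

Assume L is regular. Let p be the pumping length given by the pumping lemma.
Take w = a^p b a^p, a palindrome of length 2p+1 ≥ p.
Write w = xyz as guaranteed by the lemma, with |xy| ≤ p and y is nonempty.
Because |xy| ≤ p and w begins with p copies of a, we have y = a^k with 1 ≤ k ≤ p.
Pump with i = 2: xy^2z = a^{p+k} b a^p. Its reverse is a^p b a^{p+k}, which differs from xy^2z since k ≥ 1. So xy^2z is not a palindrome and xy^2z ∉ L.
This contradicts the pumping lemma, so L is not regular.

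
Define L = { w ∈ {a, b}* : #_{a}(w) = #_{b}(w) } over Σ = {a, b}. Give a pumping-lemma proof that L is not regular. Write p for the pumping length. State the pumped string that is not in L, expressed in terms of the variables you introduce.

Toward a contradiction, assume L is regular with pumping length p.
Choose w = a^p b^p ∈ L with |w| = 2p ≥ p.
The pumping lemma gives a decomposition w = xyz where |xy| ≤ p and |y| ≥ 1.
The first p characters of w are a's, so xy (and hence y) consists only of a's. Write y = a^k, 1 ≤ k ≤ p.
Pump with i = 2: xy^2z = a^{p+k} b^p has p+k occurrences of a but only p of b. Since k ≥ 1 the counts differ, so xy^2z ∉ L.
This contradicts the pumping lemma, so L is not regular.

a^{p+k} b^p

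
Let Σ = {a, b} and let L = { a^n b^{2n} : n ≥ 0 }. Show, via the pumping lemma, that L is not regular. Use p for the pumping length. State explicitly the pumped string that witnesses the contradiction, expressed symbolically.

Assume L is regular. Let p be the pumping length given by the pumping lemma.
Let w = a^p b^{2p} ∈ L; note |w| = 3p ≥ p.
The pumping lemma gives a decomposition w = xyz where |xy| ≤ p and y is nonempty.
The first p characters of w are a's, so xy (and hence y) consists only of a's. Write y = a^k, 1 ≤ k ≤ p.
Pump with i = 2: xy^2z = a^{p+k} b^{2p}. For this to lie in L we would need 2p = 2(p+k), which forces k = 0. But k ≥ 1, so xy^2z ∉ L.
This contradicts the pumping lemma, so L is not regular.

a^{p+k} b^{2p}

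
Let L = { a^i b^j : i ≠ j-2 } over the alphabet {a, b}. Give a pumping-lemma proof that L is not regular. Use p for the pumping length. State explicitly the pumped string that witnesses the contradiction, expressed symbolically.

Suppose for contradiction that L is regular, and let p be the pumping length.
Choose w = a^p b^{p+p!+2}. Since p ≠ (p+p!+2)-2 = p+p!, w ∈ L; and |w| ≥ p.
Write w = xyz as guaranteed by the lemma, with |xy| ≤ p and |y| ≥ 1.
Because |xy| ≤ p and w begins with p copies of a, we have y = a^k with 1 ≤ k ≤ p.
Since 1 ≤ k ≤ p, k divides p!; set t = 1 + p!/k. Then xy^t z has p + (p!/k)·k = p + p! copies of a. Now the a-count is p+p! and (b-count)-2 = (p+p!+2)-2 = p+p!, so i ≠ j-2 fails. So xy^t z = a^{p+p!} b^{p+p!+2} ∉ L.
Contradiction. Therefore L is not regular.

a^{p+p!} b^{p+p!+2}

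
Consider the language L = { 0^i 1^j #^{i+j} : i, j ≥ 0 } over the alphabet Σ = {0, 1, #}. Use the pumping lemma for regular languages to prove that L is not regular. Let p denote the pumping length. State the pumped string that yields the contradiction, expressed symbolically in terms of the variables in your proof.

0^{p+k} 1^p #^{2p}

Suppose for contradiction that L is regular, and let p be the pumping length.
Take w = 0^p 1^p #^{2p} ∈ L (with i=j=p, i+j=2p), |w| = 4p ≥ p.
The pumping lemma gives a decomposition w = xyz where |xy| ≤ p and |y| > 0.
Because |xy| ≤ p and w begins with p copies of 0, we have y = 0^k with 1 ≤ k ≤ p.
Consider xy^2z = 0^{p+k} 1^p #^{2p}. Now the 0- and 1-counts sum to 2p+k, but the #-count is 2p ≠ 2p+k. So xy^2z ∉ L.
Contradiction. Therefore L is not regular.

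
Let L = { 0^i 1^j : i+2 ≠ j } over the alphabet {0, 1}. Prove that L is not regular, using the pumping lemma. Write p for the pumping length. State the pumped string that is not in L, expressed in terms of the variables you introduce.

0^{p+p!} 1^{p+p!+2}

Toward a contradiction, assume L is regular with pumping length p.
Choose w = 0^p 1^{p+p!+2}. Since p ≠ (p+p!+2)-2 = p+p!, w ∈ L; and |w| ≥ p.
The pumping lemma gives a decomposition w = xyz where |xy| ≤ p and |y| ≥ 1.
The first p characters of w are 0's, so xy (and hence y) consists only of 0's. Write y = 0^k, 1 ≤ k ≤ p.
Since 1 ≤ k ≤ p, k divides p!; set t = 1 + p!/k. Then xy^t z has p + (p!/k)·k = p + p! copies of 0. Now the 0-count is p+p! and (1-count)-2 = (p+p!+2)-2 = p+p!, so i+2 ≠ j fails. So xy^t z = 0^{p+p!} 1^{p+p!+2} ∉ L.
Contradiction. Therefore L is not regular.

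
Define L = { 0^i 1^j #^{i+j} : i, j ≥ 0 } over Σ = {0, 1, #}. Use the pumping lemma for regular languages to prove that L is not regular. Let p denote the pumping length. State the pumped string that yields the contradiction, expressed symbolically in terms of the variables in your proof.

Suppose for contradiction that L is regular, and let p be the pumping length.
Take w = 0^p 1^p #^{2p} ∈ L (with i=j=p, i+j=2p), |w| = 4p ≥ p.
The pumping lemma gives a decomposition w = xyz where |xy| ≤ p and |y| > 0.
Because |xy| ≤ p and w begins with p copies of 0, we have y = 0^k with 1 ≤ k ≤ p.
Consider xy^2z = 0^{p+k} 1^p #^{2p}. Now the 0- and 1-counts sum to 2p+k, but the #-count is 2p ≠ 2p+k. So xy^2z ∉ L.
This contradicts the pumping lemma, so L is not regular.

0^{p+k} 1^p #^{2p}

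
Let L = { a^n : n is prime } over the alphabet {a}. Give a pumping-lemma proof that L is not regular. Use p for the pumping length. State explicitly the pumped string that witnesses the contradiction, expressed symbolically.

Toward a contradiction, assume L is regular with pumping length p.
Let q be a prime with q ≥ p+2 (infinitely many primes exist), and take w = a^q ∈ L with |w| = q ≥ p.
The pumping lemma gives a decomposition w = xyz where |xy| ≤ p and |y| > 0.
Then y = a^k for some k with 1 ≤ k ≤ p.
Since 1 ≤ k ≤ p, |xz| = q-k. Pump with i = q+1: |xy^{q+1}z| = (q-k)+(q+1)k = q+qk = q(1+k), which is composite (both factors ≥ 2). So xy^{q+1}z = a^{q(1+k)} ∉ L.
This contradicts the pumping lemma, so L is not regular.

a^{q(1+k)}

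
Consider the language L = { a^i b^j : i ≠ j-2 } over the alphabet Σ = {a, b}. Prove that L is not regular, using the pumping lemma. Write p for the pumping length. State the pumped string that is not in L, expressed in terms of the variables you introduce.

a^{p+p!} b^{p+p!+2}

Assume L is regular; let p be its pumping constant.
Choose w = a^p b^{p+p!+2}. Since p ≠ (p+p!+2)-2 = p+p!, w ∈ L; and |w| ≥ p.
The pumping lemma gives a decomposition w = xyz where |xy| ≤ p and |y| ≥ 1.
Since the first p symbols of w are all a's and |xy| ≤ p, y lies entirely in the leading a-block: y = a^k for some k with 1 ≤ k ≤ p.
Since 1 ≤ k ≤ p, k divides p!; set t = 1 + p!/k. Then xy^t z has p + (p!/k)·k = p + p! copies of a. Now the a-count is p+p! and (b-count)-2 = (p+p!+2)-2 = p+p!, so i ≠ j-2 fails. So xy^t z = a^{p+p!} b^{p+p!+2} ∉ L.
This contradicts the pumping lemma, so L is not regular.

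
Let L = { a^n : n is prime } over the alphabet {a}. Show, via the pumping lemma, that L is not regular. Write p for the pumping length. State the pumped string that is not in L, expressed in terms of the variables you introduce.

Toward a contradiction, assume L is regular with pumping length p.
Let q be a prime with q ≥ p+2 (infinitely many primes exist), and take w = a^q ∈ L with |w| = q ≥ p.
The pumping lemma gives a decomposition w = xyz where |xy| ≤ p and |y| > 0.
Then y = a^k for some k with 1 ≤ k ≤ p.
Since 1 ≤ k ≤ p, |xz| = q-k. Pump with i = q+1: |xy^{q+1}z| = (q-k)+(q+1)k = q+qk = q(1+k), which is composite (both factors ≥ 2). So xy^{q+1}z = a^{q(1+k)} ∉ L.
This is a contradiction; hence L is not regular.

a^{q(1+k)}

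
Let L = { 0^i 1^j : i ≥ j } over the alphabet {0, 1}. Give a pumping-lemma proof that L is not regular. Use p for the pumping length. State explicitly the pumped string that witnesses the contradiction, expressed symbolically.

Toward a contradiction, assume L is regular with pumping length p.
Choose w = 0^p 1^p ∈ L, with |w| = 2p ≥ p.
Write w = xyz as guaranteed by the lemma, with |xy| ≤ p and |y| ≥ 1.
The first p characters of w are 0's, so xy (and hence y) consists only of 0's. Write y = 0^k, 1 ≤ k ≤ p.
Consider xy^0z = xz = 0^{p-k} 1^p. Since k ≥ 1, the 0-count p-k is less than p, so i ≥ j fails; thus xz ∉ L.
This contradicts the pumping lemma, so L is not regular.

0^{p-k} 1^p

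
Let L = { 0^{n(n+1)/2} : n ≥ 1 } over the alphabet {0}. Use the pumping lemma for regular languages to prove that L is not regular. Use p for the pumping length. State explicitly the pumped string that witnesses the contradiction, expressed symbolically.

0^{p(p+1)/2+k}

Assume L is regular. Let p be the pumping length given by the pumping lemma.
Take w = 0^{p(p+1)/2} ∈ L with |w| = p(p+1)/2 ≥ p.
Write w = xyz as guaranteed by the lemma, with |xy| ≤ p and |y| ≥ 1.
Then y = 0^k for some k with 1 ≤ k ≤ p.
Pump with i = 2: xy^2z = 0^{p(p+1)/2+k}. Since 1 ≤ k ≤ p, p(p+1)/2 < p(p+1)/2+k ≤ p(p+1)/2+p < (p+1)(p+2)/2, so p(p+1)/2+k is strictly between consecutive triangular numbers. So xy^2z ∉ L.
This contradicts the pumping lemma, so L is not regular.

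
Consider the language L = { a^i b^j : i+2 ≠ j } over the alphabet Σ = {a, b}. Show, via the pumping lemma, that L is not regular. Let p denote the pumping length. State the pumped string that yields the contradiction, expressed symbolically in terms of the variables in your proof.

a^{p+p!} b^{p+p!+2}

Assume L is regular; let p be its pumping constant.
Choose w = a^p b^{p+p!+2}. Since p ≠ (p+p!+2)-2 = p+p!, w ∈ L; and |w| ≥ p.
Write w = xyz as guaranteed by the lemma, with |xy| ≤ p and |y| > 0.
Since the first p symbols of w are all a's and |xy| ≤ p, y lies entirely in the leading a-block: y = a^k for some k with 1 ≤ k ≤ p.
Since 1 ≤ k ≤ p, k divides p!; set t = 1 + p!/k. Then xy^t z has p + (p!/k)·k = p + p! copies of a. Now the a-count is p+p! and (b-count)-2 = (p+p!+2)-2 = p+p!, so i+2 ≠ j fails. So xy^t z = a^{p+p!} b^{p+p!+2} ∉ L.
This is a contradiction; hence L is not regular.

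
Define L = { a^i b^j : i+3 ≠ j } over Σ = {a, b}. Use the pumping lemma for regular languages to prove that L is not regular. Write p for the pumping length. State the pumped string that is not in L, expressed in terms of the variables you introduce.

Assume L is regular; let p be its pumping constant.
Choose w = a^p b^{p+p!+3}. Since p ≠ (p+p!+3)-3 = p+p!, w ∈ L; and |w| ≥ p.
The pumping lemma gives a decomposition w = xyz where |xy| ≤ p and |y| ≥ 1.
The first p characters of w are a's, so xy (and hence y) consists only of a's. Write y = a^k, 1 ≤ k ≤ p.
Since 1 ≤ k ≤ p, k divides p!; set t = 1 + p!/k. Then xy^t z has p + (p!/k)·k = p + p! copies of a. Now the a-count is p+p! and (b-count)-3 = (p+p!+3)-3 = p+p!, so i+3 ≠ j fails. So xy^t z = a^{p+p!} b^{p+p!+3} ∉ L.
Contradiction. Therefore L is not regular.

a^{p+p!} b^{p+p!+3}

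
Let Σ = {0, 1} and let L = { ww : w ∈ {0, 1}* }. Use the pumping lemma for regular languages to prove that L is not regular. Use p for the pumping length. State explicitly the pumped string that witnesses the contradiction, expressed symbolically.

Assume L is regular; let p be its pumping constant.
Take w = 0^p 1^p 0^p 1^p = uu where u = 0^p1^p; then w ∈ L and |w| = 4p ≥ p.
By the pumping lemma, w = xyz with |xy| ≤ p and y is nonempty.
The first p characters of w are 0's, so xy (and hence y) consists only of 0's. Write y = 0^k, 1 ≤ k ≤ p.
Pump with i = 2: xy^2z = 0^{p+k} 1^p 0^p 1^p, of length 4p+k. Suppose this equals vv. The string starts with 0 and ends with 1, so v does too; thus the boundary between the two copies of v is a 1→0 transition. There is exactly one such transition, at position 2p+k, so |v| = 2p+k and |vv| = 4p+2k ≠ 4p+k since k ≥ 1. So xy^2z ∉ L.
This is a contradiction; hence L is not regular.

0^{p+k} 1^p 0^p 1^p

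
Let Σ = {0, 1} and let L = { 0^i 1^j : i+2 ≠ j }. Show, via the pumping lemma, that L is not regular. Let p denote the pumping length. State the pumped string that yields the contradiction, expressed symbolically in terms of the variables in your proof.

Assume L is regular. Let p be the pumping length given by the pumping lemma.
Choose w = 0^p 1^{p+p!+2}. Since p ≠ (p+p!+2)-2 = p+p!, w ∈ L; and |w| ≥ p.
By the pumping lemma, w = xyz with |xy| ≤ p and |y| ≥ 1.
The first p characters of w are 0's, so xy (and hence y) consists only of 0's. Write y = 0^k, 1 ≤ k ≤ p.
Since 1 ≤ k ≤ p, k divides p!; set t = 1 + p!/k. Then xy^t z has p + (p!/k)·k = p + p! copies of 0. Now the 0-count is p+p! and (1-count)-2 = (p+p!+2)-2 = p+p!, so i+2 ≠ j fails. So xy^t z = 0^{p+p!} 1^{p+p!+2} ∉ L.
This is a contradiction; hence L is not regular.

0^{p+p!} 1^{p+p!+2}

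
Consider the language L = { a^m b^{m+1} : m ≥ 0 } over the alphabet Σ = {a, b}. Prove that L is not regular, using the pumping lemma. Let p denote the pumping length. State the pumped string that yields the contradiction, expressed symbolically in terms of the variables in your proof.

a^{p+k} b^{p+1}

Toward a contradiction, assume L is regular with pumping length p.
Take w = a^p b^{p+1}. Then w ∈ L and |w| = 2p+1 ≥ p.
The pumping lemma gives a decomposition w = xyz where |xy| ≤ p and y is nonempty.
Since the first p symbols of w are all a's and |xy| ≤ p, y lies entirely in the leading a-block: y = a^k for some k with 1 ≤ k ≤ p.
Pump with i = 2: xy^2z = a^{p+k} b^{p+1}. For this to lie in L we would need p+1 = (p+k)+1, which forces k = 0. But k ≥ 1, so xy^2z ∉ L.
This is a contradiction; hence L is not regular.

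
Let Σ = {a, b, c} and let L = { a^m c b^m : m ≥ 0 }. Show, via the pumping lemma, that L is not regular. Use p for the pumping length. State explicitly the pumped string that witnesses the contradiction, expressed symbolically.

Assume L is regular; let p be its pumping constant.
Take w = a^p c b^p ∈ L with |w| = 2p+1 ≥ p.
By the pumping lemma, w = xyz with |xy| ≤ p and |y| ≥ 1.
Since the first p symbols of w are all a's and |xy| ≤ p, y lies entirely in the leading a-block: y = a^k for some k with 1 ≤ k ≤ p.
Pump with i = 2: xy^2z = a^{p+k} c b^p, which would require p+k = p. But k ≥ 1, so xy^2z ∉ L.
Contradiction. Therefore L is not regular.

a^{p+k} c b^p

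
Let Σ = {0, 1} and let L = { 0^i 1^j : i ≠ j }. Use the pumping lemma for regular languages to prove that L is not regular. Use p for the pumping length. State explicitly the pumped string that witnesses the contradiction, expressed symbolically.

0^{p+p!} 1^{p+p!}

Assume L is regular. Let p be the pumping length given by the pumping lemma.
Choose w = 0^p 1^{p+p!}. Since p ≠ p+p!, w ∈ L; and |w| ≥ p.
By the pumping lemma, w = xyz with |xy| ≤ p and |y| > 0.
The first p characters of w are 0's, so xy (and hence y) consists only of 0's. Write y = 0^k, 1 ≤ k ≤ p.
Since 1 ≤ k ≤ p, k divides p!; set t = 1 + p!/k. Then xy^t z has p + (p!/k)·k = p + p! copies of 0. Now the 0-count equals the 1-count, so i ≠ j fails. So xy^t z = 0^{p+p!} 1^{p+p!} ∉ L.
Contradiction. Therefore L is not regular.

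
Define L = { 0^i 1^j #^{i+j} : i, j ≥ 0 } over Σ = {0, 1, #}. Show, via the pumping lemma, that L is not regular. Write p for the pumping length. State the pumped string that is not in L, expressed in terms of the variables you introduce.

Toward a contradiction, assume L is regular with pumping length p.
Take w = 0^p 1^p #^{2p} ∈ L (with i=j=p, i+j=2p), |w| = 4p ≥ p.
The pumping lemma gives a decomposition w = xyz where |xy| ≤ p and |y| > 0.
The first p characters of w are 0's, so xy (and hence y) consists only of 0's. Write y = 0^k, 1 ≤ k ≤ p.
Consider xy^2z = 0^{p+k} 1^p #^{2p}. Now the 0- and 1-counts sum to 2p+k, but the #-count is 2p ≠ 2p+k. So xy^2z ∉ L.
This contradicts the pumping lemma, so L is not regular.

0^{p+k} 1^p #^{2p}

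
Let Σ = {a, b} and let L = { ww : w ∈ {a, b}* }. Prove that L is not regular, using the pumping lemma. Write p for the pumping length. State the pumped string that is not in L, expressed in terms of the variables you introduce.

a^{p+k} b^p a^p b^p

Assume L is regular; let p be its pumping constant.
Take w = a^p b^p a^p b^p = uu where u = a^pb^p; then w ∈ L and |w| = 4p ≥ p.
The pumping lemma gives a decomposition w = xyz where |xy| ≤ p and |y| ≥ 1.
The first p characters of w are a's, so xy (and hence y) consists only of a's. Write y = a^k, 1 ≤ k ≤ p.
Pump with i = 2: xy^2z = a^{p+k} b^p a^p b^p, of length 4p+k. Suppose this equals vv. The string starts with a and ends with b, so v does too; thus the boundary between the two copies of v is a b→a transition. There is exactly one such transition, at position 2p+k, so |v| = 2p+k and |vv| = 4p+2k ≠ 4p+k since k ≥ 1. So xy^2z ∉ L.
Contradiction. Therefore L is not regular.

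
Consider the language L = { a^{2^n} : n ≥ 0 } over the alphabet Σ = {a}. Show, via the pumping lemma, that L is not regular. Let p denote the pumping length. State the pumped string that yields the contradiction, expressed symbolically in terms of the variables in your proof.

Assume L is regular. Let p be the pumping length given by the pumping lemma.
Take w = a^{2^p} ∈ L with |w| = 2^p ≥ p.
The pumping lemma gives a decomposition w = xyz where |xy| ≤ p and |y| ≥ 1.
Then y = a^k for some k with 1 ≤ k ≤ p.
Pump with i = 2: xy^2z = a^{2^p+k}. Since 1 ≤ k ≤ p < 2^p, we have 2^p < 2^p+k < 2^{p+1}, so 2^p+k is not a power of 2. So xy^2z ∉ L.
Contradiction. Therefore L is not regular.

a^{2^p+k}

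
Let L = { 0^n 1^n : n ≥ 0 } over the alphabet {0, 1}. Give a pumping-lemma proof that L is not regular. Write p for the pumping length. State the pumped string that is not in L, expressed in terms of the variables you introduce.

0^{p+k} 1^p

Suppose for contradiction that L is regular, and let p be the pumping length.
Take w = 0^p 1^p. Then w ∈ L and |w| = 2p ≥ p.
The pumping lemma gives a decomposition w = xyz where |xy| ≤ p and |y| > 0.
Since the first p symbols of w are all 0's and |xy| ≤ p, y lies entirely in the leading 0-block: y = 0^k for some k with 1 ≤ k ≤ p.
Pump with i = 2: xy^2z = 0^{p+k} 1^p. For this to lie in L we would need p = p+k, which forces k = 0. But k ≥ 1, so xy^2z ∉ L.
This contradicts the pumping lemma, so L is not regular.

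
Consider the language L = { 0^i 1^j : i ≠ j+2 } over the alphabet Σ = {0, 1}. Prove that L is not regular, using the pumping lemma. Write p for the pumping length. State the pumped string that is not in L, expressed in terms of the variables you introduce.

Assume L is regular; let p be its pumping constant.
Choose w = 0^p 1^{p+p!-2}. Since p ≠ (p+p!-2)+2 = p+p!, w ∈ L; and |w| ≥ p.
Write w = xyz as guaranteed by the lemma, with |xy| ≤ p and |y| ≥ 1.
Since the first p symbols of w are all 0's and |xy| ≤ p, y lies entirely in the leading 0-block: y = 0^k for some k with 1 ≤ k ≤ p.
Since 1 ≤ k ≤ p, k divides p!; set t = 1 + p!/k. Then xy^t z has p + (p!/k)·k = p + p! copies of 0. Now the 0-count is p+p! and (1-count)+2 = (p+p!-2)+2 = p+p!, so i ≠ j+2 fails. So xy^t z = 0^{p+p!} 1^{p+p!-2} ∉ L.
This is a contradiction; hence L is not regular.

0^{p+p!} 1^{p+p!-2}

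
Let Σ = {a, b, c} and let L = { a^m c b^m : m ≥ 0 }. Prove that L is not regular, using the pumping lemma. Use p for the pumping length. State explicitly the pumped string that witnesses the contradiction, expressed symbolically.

Toward a contradiction, assume L is regular with pumping length p.
Take w = a^p c b^p ∈ L with |w| = 2p+1 ≥ p.
By the pumping lemma, w = xyz with |xy| ≤ p and |y| ≥ 1.
Because |xy| ≤ p and w begins with p copies of a, we have y = a^k with 1 ≤ k ≤ p.
Pump with i = 2: xy^2z = a^{p+k} c b^p, which would require p+k = p. But k ≥ 1, so xy^2z ∉ L.
Contradiction. Therefore L is not regular.

a^{p+k} c b^p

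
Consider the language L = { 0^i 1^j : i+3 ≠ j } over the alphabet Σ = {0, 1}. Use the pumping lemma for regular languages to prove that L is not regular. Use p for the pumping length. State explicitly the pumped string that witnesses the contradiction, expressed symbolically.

0^{p+p!} 1^{p+p!+3}

Suppose for contradiction that L is regular, and let p be the pumping length.
Choose w = 0^p 1^{p+p!+3}. Since p ≠ (p+p!+3)-3 = p+p!, w ∈ L; and |w| ≥ p.
The pumping lemma gives a decomposition w = xyz where |xy| ≤ p and |y| ≥ 1.
Since the first p symbols of w are all 0's and |xy| ≤ p, y lies entirely in the leading 0-block: y = 0^k for some k with 1 ≤ k ≤ p.
Since 1 ≤ k ≤ p, k divides p!; set t = 1 + p!/k. Then xy^t z has p + (p!/k)·k = p + p! copies of 0. Now the 0-count is p+p! and (1-count)-3 = (p+p!+3)-3 = p+p!, so i+3 ≠ j fails. So xy^t z = 0^{p+p!} 1^{p+p!+3} ∉ L.
This is a contradiction; hence L is not regular.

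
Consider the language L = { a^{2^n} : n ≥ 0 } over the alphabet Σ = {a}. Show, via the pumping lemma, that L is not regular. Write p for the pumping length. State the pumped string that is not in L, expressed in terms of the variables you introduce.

a^{2^p+k}

Suppose for contradiction that L is regular, and let p be the pumping length.
Take w = a^{2^p} ∈ L with |w| = 2^p ≥ p.
Write w = xyz as guaranteed by the lemma, with |xy| ≤ p and |y| ≥ 1.
Then y = a^k for some k with 1 ≤ k ≤ p.
Pump with i = 2: xy^2z = a^{2^p+k}. Since 1 ≤ k ≤ p < 2^p, we have 2^p < 2^p+k < 2^{p+1}, so 2^p+k is not a power of 2. So xy^2z ∉ L.
This is a contradiction; hence L is not regular.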